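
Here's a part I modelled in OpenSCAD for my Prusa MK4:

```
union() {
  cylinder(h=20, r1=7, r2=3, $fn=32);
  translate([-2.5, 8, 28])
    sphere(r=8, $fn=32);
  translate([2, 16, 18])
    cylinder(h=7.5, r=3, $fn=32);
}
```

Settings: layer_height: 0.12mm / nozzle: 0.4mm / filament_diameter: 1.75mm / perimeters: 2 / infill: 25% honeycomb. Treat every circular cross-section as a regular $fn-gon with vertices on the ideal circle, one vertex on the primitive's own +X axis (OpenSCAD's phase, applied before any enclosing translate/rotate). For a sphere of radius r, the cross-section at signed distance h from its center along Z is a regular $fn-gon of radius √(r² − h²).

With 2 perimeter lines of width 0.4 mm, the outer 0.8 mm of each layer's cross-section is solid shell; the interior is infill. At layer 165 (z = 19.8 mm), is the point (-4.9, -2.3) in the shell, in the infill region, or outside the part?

At z = 19.8 mm: the cone contributes a regular 32-gon of circumradius 3.040 (interpolated between r1=7 and r2=3 at t=0.990); the sphere at (-2.5, 8) is not intersected at this z (|z−center|=8.200 > r=8); the r=3 cylinder at (2, 16) gives a regular 32-gon of circumradius 3 (constant along its height); Taking the union: the 2 present regions are separate (no shared area or edge), so areas and boundary lengths simply add and each stays a separate island — 2 connected regions. Overall, the cross-section has 2 separate islands. The nearest boundary edge runs (-2.53, -1.69)→(-2.81, -1.16); distance from the point to it = 2.38 mm. The point is not inside any of the regions above, so it lies outside the cross-section (2.38 mm from the nearest boundary).

outside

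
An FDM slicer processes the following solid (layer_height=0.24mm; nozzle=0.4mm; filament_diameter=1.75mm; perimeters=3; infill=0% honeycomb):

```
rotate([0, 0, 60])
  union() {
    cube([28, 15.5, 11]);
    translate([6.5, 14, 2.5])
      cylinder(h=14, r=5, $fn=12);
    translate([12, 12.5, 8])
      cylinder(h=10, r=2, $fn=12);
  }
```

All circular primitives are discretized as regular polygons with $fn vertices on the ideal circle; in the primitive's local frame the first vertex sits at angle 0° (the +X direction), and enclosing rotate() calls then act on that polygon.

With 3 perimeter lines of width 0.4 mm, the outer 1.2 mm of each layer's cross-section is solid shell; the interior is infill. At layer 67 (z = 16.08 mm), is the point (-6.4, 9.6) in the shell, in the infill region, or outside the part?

shell

At z = 16.08 mm: the cube is not intersected at this z (z outside [0, 11]); the cylinder at (6.5, 14): section is a regular 12-gon, circumradius r=5; the r=2 cylinder at (12, 12.5) contributes a regular 12-gon of circumradius 2; Merging all regions: the regions partially overlap (shared area 2.62 mm²), so overlapping operands fuse into one piece — 1 connected region; (rotated 60° about Z; rotation is an isometry so areas/perimeters/island counts are preserved). Overall, the cross-section is a single solid region. Undo the 60° rotation: the query point maps to (5.114, 10.343) in the un-rotated model frame. The nearest boundary edge runs (6.50, 9.00)→(4.00, 9.67); distance from the point to it = 0.94 mm. The point is inside the cross-section, 0.94 mm from the nearest boundary — within the 1.2 mm shell band (3 × 0.4).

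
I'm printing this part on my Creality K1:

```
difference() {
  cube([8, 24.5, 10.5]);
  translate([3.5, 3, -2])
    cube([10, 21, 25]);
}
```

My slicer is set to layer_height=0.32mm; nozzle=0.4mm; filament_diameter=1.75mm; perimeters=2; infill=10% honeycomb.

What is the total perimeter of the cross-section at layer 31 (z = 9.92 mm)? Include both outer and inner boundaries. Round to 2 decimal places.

74.00 mm

At z = 9.92 mm: the cube is present — its section is the full 8×24.5 rectangle (perimeter 65.00 mm); the 10×21 cube at (3.5, 3) contributes its full rectangle (perimeter 62.00 mm); Subtracting the remaining from the first: starting from the 8×24.5 cube, the 10×21 cube at (3.5, 3) partially overlaps it — only the 94.50 mm² overlap (of its 210.00 mm²) is removed, clipping the outline — boundary = 74.00 mm. Overall, the cross-section is a single solid region. Total boundary length (outer) = 74.00 mm.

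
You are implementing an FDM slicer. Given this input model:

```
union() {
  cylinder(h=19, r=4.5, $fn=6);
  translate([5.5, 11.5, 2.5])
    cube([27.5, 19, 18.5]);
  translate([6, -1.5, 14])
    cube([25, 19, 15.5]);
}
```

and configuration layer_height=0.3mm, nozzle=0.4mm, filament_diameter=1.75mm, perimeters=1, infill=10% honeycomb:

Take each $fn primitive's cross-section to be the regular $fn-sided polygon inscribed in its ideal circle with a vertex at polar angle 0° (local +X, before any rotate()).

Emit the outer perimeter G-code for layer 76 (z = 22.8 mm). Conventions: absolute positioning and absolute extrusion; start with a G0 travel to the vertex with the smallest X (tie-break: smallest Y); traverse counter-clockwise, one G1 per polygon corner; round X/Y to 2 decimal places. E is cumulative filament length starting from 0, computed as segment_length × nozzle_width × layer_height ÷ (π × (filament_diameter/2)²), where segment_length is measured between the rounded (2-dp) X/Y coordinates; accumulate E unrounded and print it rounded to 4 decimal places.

At z = 22.8 mm: the cylinder does not reach this height (z outside [0, 19]); the cube at (5.5, 11.5) does not reach this height (z outside [2.5, 21]); the cube at (6, -1.5) is present — its section is the full 25×19 rectangle; Taking the union: only the 25×19 cube at (6, -1.5) is present, so the union is just that shape — 1 connected region. The outline is a single polygon with 4 vertices. Extrusion per mm of travel: 0.4 × 0.3 / (π × 0.875²) = 0.049890. Accumulating E over each segment gives final E = 4.3903.

G0 X6.00 Y-1.50 Z22.80
G1 X31.00 Y-1.50 E1.2473
G1 X31.00 Y17.50 E2.1952
G1 X6.00 Y17.50 E3.4424
G1 X6.00 Y-1.50 E4.3903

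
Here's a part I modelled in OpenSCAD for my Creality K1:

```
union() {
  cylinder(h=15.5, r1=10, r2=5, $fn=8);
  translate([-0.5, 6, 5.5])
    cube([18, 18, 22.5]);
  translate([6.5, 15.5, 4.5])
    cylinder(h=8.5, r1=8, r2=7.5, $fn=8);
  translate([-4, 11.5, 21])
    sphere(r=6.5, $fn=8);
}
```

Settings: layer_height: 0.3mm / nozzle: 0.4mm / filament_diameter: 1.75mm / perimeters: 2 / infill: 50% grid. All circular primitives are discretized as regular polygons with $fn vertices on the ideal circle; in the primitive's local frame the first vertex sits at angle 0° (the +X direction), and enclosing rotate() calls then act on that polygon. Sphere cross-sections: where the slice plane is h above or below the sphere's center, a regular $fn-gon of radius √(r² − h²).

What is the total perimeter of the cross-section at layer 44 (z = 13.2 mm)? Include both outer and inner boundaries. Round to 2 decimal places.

107.16 mm

At z = 13.2 mm: the cone: at t=0.852 of its height the radius interpolates to r₁+(r₂−r₁)t = 5.742, giving a regular 8-gon of that circumradius (perimeter = 2·8·5.742·sin(180°/8) = 35.16 mm); the cube at (-0.5, 6) (footprint 18×18) is included at this height (perimeter 72.00 mm); the cone at (6.5, 15.5) does not reach this height (z outside [4.5, 13]); the sphere at (-4, 11.5) is absent (|z−center|=7.800 > r=6.5); Merging all regions: the 2 present regions are separate (no shared area or edge), so areas and boundary lengths simply add and each stays a separate island — boundary = 107.16 mm. Overall, the cross-section has 2 separate islands. Total boundary length (outer) = 107.16 mm.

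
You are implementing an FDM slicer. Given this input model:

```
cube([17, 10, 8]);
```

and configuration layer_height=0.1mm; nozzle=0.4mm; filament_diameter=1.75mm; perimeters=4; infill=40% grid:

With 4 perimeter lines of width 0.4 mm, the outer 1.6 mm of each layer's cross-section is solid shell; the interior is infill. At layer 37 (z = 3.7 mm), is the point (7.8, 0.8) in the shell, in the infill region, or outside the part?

At z = 3.7 mm: the cube is present — its section is the full 17×10 rectangle. Overall, the cross-section is a single solid region. The nearest boundary edge runs (0.00, 0.00)→(17.00, 0.00); distance from the point to it = 0.80 mm. The point is inside the cross-section, 0.80 mm from the nearest boundary — within the 1.6 mm shell band (4 × 0.4).

shell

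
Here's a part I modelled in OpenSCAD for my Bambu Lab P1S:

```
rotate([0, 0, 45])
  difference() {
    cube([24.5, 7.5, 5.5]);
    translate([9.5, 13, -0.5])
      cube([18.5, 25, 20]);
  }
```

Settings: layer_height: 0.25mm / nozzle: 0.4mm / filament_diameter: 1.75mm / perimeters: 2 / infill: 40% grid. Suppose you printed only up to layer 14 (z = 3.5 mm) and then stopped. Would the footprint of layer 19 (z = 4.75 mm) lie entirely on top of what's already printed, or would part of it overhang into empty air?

entirely on top

Compare the two slices. At z = 3.5: the 24.5×7.5 cube contributes its full rectangle (area 183.75 mm²); the cube at (9.5, 13) is present — its section is the full 18.5×25 rectangle (area 462.50 mm²); After the difference (first − rest): starting from the 24.5×7.5 cube (183.75 mm²), the 18.5×25 cube at (9.5, 13) misses the remaining region (no effect) — area = 183.75 mm²; (rotated 45° about Z; rotation is an isometry so areas/perimeters/island counts are preserved). At z = 4.75: the 24.5×7.5 cube contributes its full rectangle (area 183.75 mm²); the cube at (9.5, 13) (footprint 18.5×25) is included at this height (area 462.50 mm²); Subtracting the remaining from the first: starting from the 24.5×7.5 cube (183.75 mm²), the 18.5×25 cube at (9.5, 13) misses the remaining region (no effect) — area = 183.75 mm²; (whole slice rotated 45° about Z — lengths, areas and connectivity unchanged). Checking containment: the cross-section at z = 4.75 is a subset of the cross-section at z = 3.5.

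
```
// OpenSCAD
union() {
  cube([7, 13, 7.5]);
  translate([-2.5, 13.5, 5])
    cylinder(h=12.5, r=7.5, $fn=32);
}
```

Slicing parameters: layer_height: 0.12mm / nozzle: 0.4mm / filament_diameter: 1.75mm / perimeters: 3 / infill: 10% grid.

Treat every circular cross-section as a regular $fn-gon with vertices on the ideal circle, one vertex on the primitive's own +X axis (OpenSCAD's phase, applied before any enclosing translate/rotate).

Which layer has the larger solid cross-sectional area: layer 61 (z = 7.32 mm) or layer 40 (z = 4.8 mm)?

layer 61 (z = 7.32 mm)

Layer 61 (z = 7.32): the 7×13 cube contributes its full rectangle (area 91.00 mm²); the r=7.5 cylinder at (-2.5, 13.5) gives a regular 32-gon of circumradius 7.5 (constant along its height) (area = (32/2)·7.500²·sin(360°/32) = 175.58 mm²); Merging all regions: the regions partially overlap — summed areas 266.58 mm² minus the doubly-counted overlap 23.08 mm² gives 243.51 mm² — area = 243.51 mm². So its area = 243.51 mm². Layer 40 (z = 4.8): the cube (footprint 7×13) is included at this height (area 91.00 mm²); the cylinder at (-2.5, 13.5) is not intersected at this z (z outside [5, 17.5]); Taking the union: only the 7×13 cube is present, so the union is just that shape — area = 91.00 mm². So its area = 91.00 mm². Layer 61 is larger (243.51 vs 91.00 mm²).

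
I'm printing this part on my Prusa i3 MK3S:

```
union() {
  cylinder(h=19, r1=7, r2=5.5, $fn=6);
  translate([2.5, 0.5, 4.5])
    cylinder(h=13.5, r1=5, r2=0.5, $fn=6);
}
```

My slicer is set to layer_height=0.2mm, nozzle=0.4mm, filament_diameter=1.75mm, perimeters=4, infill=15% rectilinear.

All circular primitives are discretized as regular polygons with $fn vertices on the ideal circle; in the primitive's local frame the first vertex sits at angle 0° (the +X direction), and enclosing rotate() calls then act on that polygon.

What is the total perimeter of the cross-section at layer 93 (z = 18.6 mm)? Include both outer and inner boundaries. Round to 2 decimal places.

33.19 mm

At z = 18.6 mm: the cone: at t=0.979 of its height the radius interpolates to r₁+(r₂−r₁)t = 5.532, giving a regular 6-gon of that circumradius (perimeter = 2·6·5.532·sin(180°/6) = 33.19 mm); the cone at (2.5, 0.5) is not intersected at this z (z outside [4.5, 18]); Taking the union: only the cone is present, so the union is just that shape — boundary = 33.19 mm. Overall, the cross-section is a single solid region. Total boundary length (outer) = 33.19 mm.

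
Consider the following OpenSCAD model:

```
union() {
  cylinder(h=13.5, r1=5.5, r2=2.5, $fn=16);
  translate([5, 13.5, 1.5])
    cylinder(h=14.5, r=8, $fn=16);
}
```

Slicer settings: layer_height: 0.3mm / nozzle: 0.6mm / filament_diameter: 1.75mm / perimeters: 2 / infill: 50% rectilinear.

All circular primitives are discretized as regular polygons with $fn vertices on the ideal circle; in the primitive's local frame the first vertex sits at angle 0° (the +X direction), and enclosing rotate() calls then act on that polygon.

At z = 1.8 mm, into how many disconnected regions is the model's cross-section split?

At z = 1.8 mm: the cone (r1=5.5→r2=2.5) has section circumradius 5.100 here — a regular 16-gon; the cylinder at (5, 13.5): section is a regular 16-gon, circumradius r=8; Combining (union): the 2 present regions are separate (no shared area or edge), so areas and boundary lengths simply add and each stays a separate island — 2 connected regions. The result has 2 disconnected regions.

2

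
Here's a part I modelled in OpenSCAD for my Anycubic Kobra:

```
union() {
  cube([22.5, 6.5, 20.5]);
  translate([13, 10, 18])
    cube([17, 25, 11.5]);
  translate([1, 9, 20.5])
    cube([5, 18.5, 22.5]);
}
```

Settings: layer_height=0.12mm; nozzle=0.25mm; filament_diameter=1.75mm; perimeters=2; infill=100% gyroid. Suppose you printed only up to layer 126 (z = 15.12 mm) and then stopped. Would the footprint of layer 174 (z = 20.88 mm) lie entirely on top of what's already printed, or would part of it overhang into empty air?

Compare the two slices. At z = 15.12: the 22.5×6.5 cube contributes its full rectangle (area 146.25 mm²); the cube at (13, 10) is absent (z outside [18, 29.5]); the cube at (1, 9) does not reach this height (z outside [20.5, 43]); Merging all regions: only the 22.5×6.5 cube is present, so the union is just that shape — area = 146.25 mm². At z = 20.88: the cube does not reach this height (z outside [0, 20.5]); the 17×25 cube at (13, 10) contributes its full rectangle (area 425.00 mm²); the cube at (1, 9) is present — its section is the full 5×18.5 rectangle (area 92.50 mm²); Merging all regions: the 2 present regions are separate (no shared area or edge), so areas and boundary lengths simply add and each stays a separate island — area = 517.50 mm². Checking containment: at z = 20.88 the cross-section extends beyond the z = 15.12 cross-section by about 517.50 mm².

part overhangs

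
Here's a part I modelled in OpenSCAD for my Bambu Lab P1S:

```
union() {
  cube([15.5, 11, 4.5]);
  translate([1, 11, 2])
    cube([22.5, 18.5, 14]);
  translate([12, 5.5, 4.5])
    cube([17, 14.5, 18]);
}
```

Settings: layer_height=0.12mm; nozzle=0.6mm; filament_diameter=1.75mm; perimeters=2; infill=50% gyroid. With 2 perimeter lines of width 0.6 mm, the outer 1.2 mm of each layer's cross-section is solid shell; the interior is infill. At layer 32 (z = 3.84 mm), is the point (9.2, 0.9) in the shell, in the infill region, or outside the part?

At z = 3.84 mm: the cube (footprint 15.5×11) is included at this height; the 22.5×18.5 cube at (1, 11) contributes its full rectangle; the cube at (12, 5.5) is not intersected at this z (z outside [4.5, 22.5]); Merging all regions: the 2 present regions share edge segments without overlapping in area, so areas simply add but the touching pieces fuse into one outline (the shared edge portions become interior and drop out of the boundary) — 1 connected region. Overall, the cross-section is a single solid region. The nearest boundary edge runs (15.50, 0.00)→(0.00, 0.00); distance from the point to it = 0.90 mm. The point is inside the cross-section, 0.90 mm from the nearest boundary — within the 1.2 mm shell band (2 × 0.6).

shell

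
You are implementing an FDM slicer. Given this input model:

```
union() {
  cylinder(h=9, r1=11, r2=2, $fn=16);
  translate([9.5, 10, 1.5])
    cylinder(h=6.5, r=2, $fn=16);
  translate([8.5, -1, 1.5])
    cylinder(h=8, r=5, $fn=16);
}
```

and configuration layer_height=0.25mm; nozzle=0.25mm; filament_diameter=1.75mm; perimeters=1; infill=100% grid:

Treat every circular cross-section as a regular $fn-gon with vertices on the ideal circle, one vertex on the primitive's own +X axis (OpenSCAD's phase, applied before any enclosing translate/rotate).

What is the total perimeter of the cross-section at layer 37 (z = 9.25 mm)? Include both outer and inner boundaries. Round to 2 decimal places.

31.21 mm

At z = 9.25 mm: the cone is not intersected at this z (z outside [0, 9]); the cylinder at (9.5, 10) does not reach this height (z outside [1.5, 8]); the cylinder at (8.5, -1): section is a regular 16-gon, circumradius r=5 (perimeter = 2·16·5.000·sin(180°/16) = 31.21 mm); Taking the union: only the r=5 cylinder at (8.5, -1) is present, so the union is just that shape — boundary = 31.21 mm. Overall, the cross-section is a single solid region. Total boundary length (outer) = 31.21 mm.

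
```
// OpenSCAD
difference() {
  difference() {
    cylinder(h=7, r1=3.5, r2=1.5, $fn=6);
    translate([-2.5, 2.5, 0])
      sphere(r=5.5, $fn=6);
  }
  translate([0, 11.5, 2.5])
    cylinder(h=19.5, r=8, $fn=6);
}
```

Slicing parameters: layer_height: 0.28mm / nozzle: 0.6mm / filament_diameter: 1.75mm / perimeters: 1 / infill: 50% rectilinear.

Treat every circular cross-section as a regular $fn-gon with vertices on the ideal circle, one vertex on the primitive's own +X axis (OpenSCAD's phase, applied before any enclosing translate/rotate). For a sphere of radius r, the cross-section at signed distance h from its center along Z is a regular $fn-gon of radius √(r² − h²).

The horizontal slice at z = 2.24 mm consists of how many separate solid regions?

1

At z = 2.24 mm: the cone: at t=0.320 of its height the radius interpolates to r₁+(r₂−r₁)t = 2.860, giving a regular 6-gon of that circumradius; the r=5.5 sphere at (-2.5, 2.5) contributes a regular 6-gon of circumradius √(5.5²−2.24²) = 5.023; After the difference (first − rest): starting from the cone, the r=5.5 sphere at (-2.5, 2.5) partially overlaps it — only the 14.57 mm² overlap (of its 65.56 mm²) is removed, clipping the outline — 1 connected region; the cylinder at (0, 11.5) is absent (z outside [2.5, 22]); Taking the first minus the rest: none of the subtracted shapes is present at this height, so that combined region is unchanged — 1 connected region. The result has 1 disconnected region.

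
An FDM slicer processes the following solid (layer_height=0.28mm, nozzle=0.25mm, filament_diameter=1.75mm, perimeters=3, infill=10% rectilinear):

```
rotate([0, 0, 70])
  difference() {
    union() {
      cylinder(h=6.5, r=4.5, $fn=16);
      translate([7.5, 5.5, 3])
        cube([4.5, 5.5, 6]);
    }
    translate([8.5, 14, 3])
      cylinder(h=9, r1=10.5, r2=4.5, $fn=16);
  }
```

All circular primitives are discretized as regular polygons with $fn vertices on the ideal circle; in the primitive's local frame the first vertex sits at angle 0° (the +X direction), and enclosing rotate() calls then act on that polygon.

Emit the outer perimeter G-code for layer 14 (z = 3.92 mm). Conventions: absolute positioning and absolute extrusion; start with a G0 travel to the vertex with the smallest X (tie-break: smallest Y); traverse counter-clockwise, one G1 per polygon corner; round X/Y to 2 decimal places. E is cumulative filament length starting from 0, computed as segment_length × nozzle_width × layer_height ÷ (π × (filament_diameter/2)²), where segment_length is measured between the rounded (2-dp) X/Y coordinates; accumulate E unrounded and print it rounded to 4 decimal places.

At z = 3.92 mm: the r=4.5 cylinder contributes a regular 16-gon of circumradius 4.5; the 4.5×5.5 cube at (7.5, 5.5) contributes its full rectangle; Combining (union): the 2 present regions are separate (no shared area or edge), so areas and boundary lengths simply add and each stays a separate island — 2 connected regions; the cone at (8.5, 14) contributes a regular 16-gon of circumradius 9.887 (interpolated between r1=10.5 and r2=4.5 at t=0.102); Subtracting the remaining from the first: starting from the result so far, the cone at (8.5, 14) partially overlaps it — only the 24.75 mm² overlap (of its 299.25 mm²) is removed, clipping the outline — 1 connected region; (rotated 70° about Z; rotation is an isometry so areas/perimeters/island counts are preserved). The outline is a single polygon with 16 vertices. Extrusion per mm of travel: 0.25 × 0.28 / (π × 0.875²) = 0.029103. Accumulating E over each segment gives final E = 0.8180.

G0 X-4.50 Y-0.20 Z3.92
G1 X-4.08 Y-1.90 E0.0510
G1 X-3.04 Y-3.32 E0.1022
G1 X-1.54 Y-4.23 E0.1532
G1 X0.20 Y-4.50 E0.2045
G1 X1.90 Y-4.08 E0.2555
G1 X3.32 Y-3.04 E0.3067
G1 X4.23 Y-1.54 E0.3577
G1 X4.50 Y0.20 E0.4090
G1 X4.08 Y1.90 E0.4599
G1 X3.04 Y3.32 E0.5112
G1 X1.54 Y4.23 E0.5622
G1 X-0.20 Y4.50 E0.6135
G1 X-1.90 Y4.08 E0.6644
G1 X-3.32 Y3.04 E0.7157
G1 X-4.23 Y1.54 E0.7667
G1 X-4.50 Y-0.20 E0.8180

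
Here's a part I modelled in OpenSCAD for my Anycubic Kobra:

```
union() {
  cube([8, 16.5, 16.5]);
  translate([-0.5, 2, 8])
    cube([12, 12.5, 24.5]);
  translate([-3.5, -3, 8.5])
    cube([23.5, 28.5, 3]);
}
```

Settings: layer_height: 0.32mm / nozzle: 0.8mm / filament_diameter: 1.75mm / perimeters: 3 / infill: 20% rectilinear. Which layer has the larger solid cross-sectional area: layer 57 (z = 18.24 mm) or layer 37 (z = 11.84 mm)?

layer 37 (z = 11.84 mm)

Layer 57 (z = 18.24): the cube is not intersected at this z (z outside [0, 16.5]); the 12×12.5 cube at (-0.5, 2) contributes its full rectangle (area 150.00 mm²); the cube at (-3.5, -3) does not reach this height (z outside [8.5, 11.5]); Combining (union): only the 12×12.5 cube at (-0.5, 2) is present, so the union is just that shape — area = 150.00 mm². So its area = 150.00 mm². Layer 37 (z = 11.84): the cube (footprint 8×16.5) is included at this height (area 132.00 mm²); the cube at (-0.5, 2) (footprint 12×12.5) is included at this height (area 150.00 mm²); the cube at (-3.5, -3) is not intersected at this z (z outside [8.5, 11.5]); Merging all regions: the regions partially overlap — summed areas 282.00 mm² minus the doubly-counted overlap 100.00 mm² gives 182.00 mm² — area = 182.00 mm². So its area = 182.00 mm². Layer 37 is larger (182.00 vs 150.00 mm²).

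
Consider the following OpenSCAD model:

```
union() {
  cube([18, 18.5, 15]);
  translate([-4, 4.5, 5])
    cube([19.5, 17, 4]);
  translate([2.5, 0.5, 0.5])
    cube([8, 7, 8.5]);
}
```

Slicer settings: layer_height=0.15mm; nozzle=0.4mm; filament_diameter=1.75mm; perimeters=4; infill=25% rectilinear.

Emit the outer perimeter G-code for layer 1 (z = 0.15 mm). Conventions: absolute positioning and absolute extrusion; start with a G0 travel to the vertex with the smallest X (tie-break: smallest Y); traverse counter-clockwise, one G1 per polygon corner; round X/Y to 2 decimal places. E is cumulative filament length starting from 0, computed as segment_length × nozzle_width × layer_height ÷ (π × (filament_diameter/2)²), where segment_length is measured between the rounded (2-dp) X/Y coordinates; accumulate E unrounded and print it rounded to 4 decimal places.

At z = 0.15 mm: the cube is present — its section is the full 18×18.5 rectangle; the cube at (-4, 4.5) does not reach this height (z outside [5, 9]); the cube at (2.5, 0.5) does not reach this height (z outside [0.5, 9]); Merging all regions: only the 18×18.5 cube is present, so the union is just that shape — 1 connected region. The outline is a single polygon with 4 vertices. Extrusion per mm of travel: 0.4 × 0.15 / (π × 0.875²) = 0.024945. Accumulating E over each segment gives final E = 1.8210.

G0 X0.00 Y0.00 Z0.15
G1 X18.00 Y0.00 E0.4490
G1 X18.00 Y18.50 E0.9105
G1 X0.00 Y18.50 E1.3595
G1 X0.00 Y0.00 E1.8210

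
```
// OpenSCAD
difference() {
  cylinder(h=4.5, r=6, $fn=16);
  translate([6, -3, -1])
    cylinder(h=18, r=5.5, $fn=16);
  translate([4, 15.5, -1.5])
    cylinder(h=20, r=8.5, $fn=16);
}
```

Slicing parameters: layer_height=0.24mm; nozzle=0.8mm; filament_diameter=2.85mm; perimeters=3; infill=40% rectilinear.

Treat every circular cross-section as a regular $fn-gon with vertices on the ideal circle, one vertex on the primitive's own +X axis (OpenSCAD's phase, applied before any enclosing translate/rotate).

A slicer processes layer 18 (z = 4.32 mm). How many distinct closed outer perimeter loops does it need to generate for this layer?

At z = 4.32 mm: the r=6 cylinder contributes a regular 16-gon of circumradius 6; the r=5.5 cylinder at (6, -3) contributes a regular 16-gon of circumradius 5.5; the r=8.5 cylinder at (4, 15.5) contributes a regular 16-gon of circumradius 8.5; Taking the first minus the rest: starting from the r=6 cylinder, the r=5.5 cylinder at (6, -3) partially overlaps it — only the 29.72 mm² overlap (of its 92.61 mm²) is removed, clipping the outline; the r=8.5 cylinder at (4, 15.5) misses the remaining region (no effect) — 1 connected region. The result has 1 disconnected region.

1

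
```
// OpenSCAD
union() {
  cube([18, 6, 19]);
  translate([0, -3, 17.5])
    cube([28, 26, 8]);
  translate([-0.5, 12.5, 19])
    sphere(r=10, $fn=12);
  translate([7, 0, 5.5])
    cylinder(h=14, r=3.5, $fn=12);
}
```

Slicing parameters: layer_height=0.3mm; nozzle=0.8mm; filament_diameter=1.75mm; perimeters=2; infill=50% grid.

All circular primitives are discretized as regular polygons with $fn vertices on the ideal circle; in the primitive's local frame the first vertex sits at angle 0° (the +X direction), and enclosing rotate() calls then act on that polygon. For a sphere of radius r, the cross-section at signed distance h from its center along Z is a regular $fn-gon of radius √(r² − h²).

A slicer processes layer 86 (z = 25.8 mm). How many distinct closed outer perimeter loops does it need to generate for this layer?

1

At z = 25.8 mm: the cube is absent (z outside [0, 19]); the cube at (0, -3) is absent (z outside [17.5, 25.5]); the r=10 sphere at (-0.5, 12.5) contributes a regular 12-gon of circumradius √(10²−6.8²) = 7.332; the cylinder at (7, 0) does not reach this height (z outside [5.5, 19.5]); Taking the union: only the r=10 sphere at (-0.5, 12.5) is present, so the union is just that shape — 1 connected region. The result has 1 disconnected region.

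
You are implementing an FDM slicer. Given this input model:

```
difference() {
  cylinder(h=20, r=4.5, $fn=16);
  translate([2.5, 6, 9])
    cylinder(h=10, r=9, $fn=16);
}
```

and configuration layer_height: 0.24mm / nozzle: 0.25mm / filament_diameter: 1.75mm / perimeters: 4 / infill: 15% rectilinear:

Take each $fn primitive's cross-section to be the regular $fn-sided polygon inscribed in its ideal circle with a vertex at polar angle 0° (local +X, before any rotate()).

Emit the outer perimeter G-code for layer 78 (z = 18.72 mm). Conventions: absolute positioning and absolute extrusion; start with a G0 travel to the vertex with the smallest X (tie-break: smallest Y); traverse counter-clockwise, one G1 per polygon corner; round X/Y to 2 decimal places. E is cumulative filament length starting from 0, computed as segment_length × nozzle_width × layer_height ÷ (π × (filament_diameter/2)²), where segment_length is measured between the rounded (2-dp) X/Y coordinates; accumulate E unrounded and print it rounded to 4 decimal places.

At z = 18.72 mm: the r=4.5 cylinder contributes a regular 16-gon of circumradius 4.5; the r=9 cylinder at (2.5, 6) gives a regular 16-gon of circumradius 9 (constant along its height); After the difference (first − rest): starting from the r=4.5 cylinder, the r=9 cylinder at (2.5, 6) partially overlaps it — only the 48.66 mm² overlap (of its 247.98 mm²) is removed, clipping the outline — 1 connected region. The outline is a single polygon with 12 vertices. Extrusion per mm of travel: 0.25 × 0.24 / (π × 0.875²) = 0.024945. Accumulating E over each segment gives final E = 0.5083.

G0 X-4.50 Y0.00 Z18.72
G1 X-4.16 Y-1.72 E0.0437
G1 X-3.18 Y-3.18 E0.0876
G1 X-1.72 Y-4.16 E0.1315
G1 X0.00 Y-4.50 E0.1752
G1 X1.72 Y-4.16 E0.2189
G1 X3.18 Y-3.18 E0.2628
G1 X3.43 Y-2.82 E0.2737
G1 X2.50 Y-3.00 E0.2974
G1 X-0.94 Y-2.31 E0.3849
G1 X-3.86 Y-0.36 E0.4725
G1 X-4.41 Y0.45 E0.4969
G1 X-4.50 Y0.00 E0.5083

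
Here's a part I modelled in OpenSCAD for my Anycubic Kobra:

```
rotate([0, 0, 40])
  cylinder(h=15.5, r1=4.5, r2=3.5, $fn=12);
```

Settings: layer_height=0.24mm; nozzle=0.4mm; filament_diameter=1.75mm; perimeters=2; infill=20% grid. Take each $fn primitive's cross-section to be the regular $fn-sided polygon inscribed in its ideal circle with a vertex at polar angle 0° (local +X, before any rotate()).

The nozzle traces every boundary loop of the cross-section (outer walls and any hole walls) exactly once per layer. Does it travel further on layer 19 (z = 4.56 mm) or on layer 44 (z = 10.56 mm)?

Layer 19 (z = 4.56): the cone contributes a regular 12-gon of circumradius 4.206 (interpolated between r1=4.5 and r2=3.5 at t=0.294) (perimeter = 2·12·4.206·sin(180°/12) = 26.13 mm); (rotated 40° about Z; rotation is an isometry so areas/perimeters/island counts are preserved). So its perimeter = 26.13 mm. Layer 44 (z = 10.56): the cone contributes a regular 12-gon of circumradius 3.819 (interpolated between r1=4.5 and r2=3.5 at t=0.681) (perimeter = 2·12·3.819·sin(180°/12) = 23.72 mm); (rotated 40° about Z; rotation is an isometry so areas/perimeters/island counts are preserved). So its perimeter = 23.72 mm. Layer 19 is larger (26.13 vs 23.72 mm).

layer 19 (z = 4.56 mm)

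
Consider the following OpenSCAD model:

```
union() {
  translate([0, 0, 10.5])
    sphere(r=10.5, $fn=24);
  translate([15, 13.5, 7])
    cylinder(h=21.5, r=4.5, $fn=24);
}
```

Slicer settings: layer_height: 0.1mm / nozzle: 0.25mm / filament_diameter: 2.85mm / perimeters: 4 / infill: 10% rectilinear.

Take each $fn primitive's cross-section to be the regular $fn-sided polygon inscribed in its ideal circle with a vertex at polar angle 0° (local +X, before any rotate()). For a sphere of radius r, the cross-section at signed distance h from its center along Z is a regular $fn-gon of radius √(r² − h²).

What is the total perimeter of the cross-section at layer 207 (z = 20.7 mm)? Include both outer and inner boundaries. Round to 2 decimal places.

At z = 20.7 mm: the sphere: section is a regular 24-gon, circumradius = √(r²−h²) = √(10.5²−10.2²) = 2.492 (perimeter = 2·24·2.492·sin(180°/24) = 15.61 mm); the r=4.5 cylinder at (15, 13.5) gives a regular 24-gon of circumradius 4.5 (constant along its height) (perimeter = 2·24·4.500·sin(180°/24) = 28.19 mm); Merging all regions: the 2 present regions are separate (no shared area or edge), so areas and boundary lengths simply add and each stays a separate island — boundary = 43.81 mm. Overall, the cross-section has 2 separate islands. Total boundary length (outer) = 43.81 mm.

43.81 mm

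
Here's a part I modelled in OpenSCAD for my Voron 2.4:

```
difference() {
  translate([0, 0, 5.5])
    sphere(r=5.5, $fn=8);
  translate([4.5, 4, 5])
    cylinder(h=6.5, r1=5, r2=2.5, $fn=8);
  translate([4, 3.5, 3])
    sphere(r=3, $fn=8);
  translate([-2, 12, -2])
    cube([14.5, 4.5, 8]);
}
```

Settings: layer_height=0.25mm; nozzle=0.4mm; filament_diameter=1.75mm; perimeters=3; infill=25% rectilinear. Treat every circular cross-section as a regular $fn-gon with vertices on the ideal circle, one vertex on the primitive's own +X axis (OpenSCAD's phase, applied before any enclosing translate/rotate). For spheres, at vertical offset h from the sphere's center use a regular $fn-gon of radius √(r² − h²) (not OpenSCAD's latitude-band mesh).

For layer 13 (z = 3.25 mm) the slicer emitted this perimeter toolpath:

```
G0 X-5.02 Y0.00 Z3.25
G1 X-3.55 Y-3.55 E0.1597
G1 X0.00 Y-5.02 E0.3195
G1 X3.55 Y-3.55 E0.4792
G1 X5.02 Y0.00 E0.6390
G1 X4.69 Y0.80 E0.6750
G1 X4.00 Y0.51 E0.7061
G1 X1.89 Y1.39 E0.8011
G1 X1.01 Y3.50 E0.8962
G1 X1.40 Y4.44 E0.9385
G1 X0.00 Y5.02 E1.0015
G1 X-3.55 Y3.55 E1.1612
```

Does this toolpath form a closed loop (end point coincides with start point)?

no

Start point (G0): (-5.02, 0.00). End point (last G1): the path does not return to the start — open.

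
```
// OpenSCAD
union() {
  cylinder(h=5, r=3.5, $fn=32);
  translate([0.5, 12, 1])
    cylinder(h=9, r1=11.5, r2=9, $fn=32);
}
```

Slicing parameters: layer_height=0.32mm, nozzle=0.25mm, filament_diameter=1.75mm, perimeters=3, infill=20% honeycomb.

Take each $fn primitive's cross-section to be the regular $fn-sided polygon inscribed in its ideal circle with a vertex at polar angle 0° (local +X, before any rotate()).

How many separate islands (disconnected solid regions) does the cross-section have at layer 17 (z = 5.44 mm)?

At z = 5.44 mm: the cylinder is absent (z outside [0, 5]); the cone at (0.5, 12): at t=0.493 of its height the radius interpolates to r₁+(r₂−r₁)t = 10.267, giving a regular 32-gon of that circumradius; Merging all regions: only the cone at (0.5, 12) is present, so the union is just that shape — 1 connected region. Overall, the cross-section is a single solid region. Island count = 1.

1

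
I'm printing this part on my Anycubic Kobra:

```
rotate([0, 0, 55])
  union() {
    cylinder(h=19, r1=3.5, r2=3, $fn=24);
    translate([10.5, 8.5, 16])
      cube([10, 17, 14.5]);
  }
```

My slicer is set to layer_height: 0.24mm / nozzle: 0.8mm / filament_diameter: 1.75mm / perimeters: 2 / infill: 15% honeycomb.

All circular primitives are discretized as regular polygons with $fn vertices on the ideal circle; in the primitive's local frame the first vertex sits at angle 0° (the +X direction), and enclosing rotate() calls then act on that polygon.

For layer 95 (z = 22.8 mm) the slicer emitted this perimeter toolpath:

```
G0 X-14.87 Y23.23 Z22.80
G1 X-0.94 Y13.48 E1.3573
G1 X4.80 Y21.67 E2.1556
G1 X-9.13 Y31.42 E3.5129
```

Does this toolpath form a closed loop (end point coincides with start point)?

no

Start point (G0): (-14.87, 23.23). End point (last G1): the path does not return to the start — open.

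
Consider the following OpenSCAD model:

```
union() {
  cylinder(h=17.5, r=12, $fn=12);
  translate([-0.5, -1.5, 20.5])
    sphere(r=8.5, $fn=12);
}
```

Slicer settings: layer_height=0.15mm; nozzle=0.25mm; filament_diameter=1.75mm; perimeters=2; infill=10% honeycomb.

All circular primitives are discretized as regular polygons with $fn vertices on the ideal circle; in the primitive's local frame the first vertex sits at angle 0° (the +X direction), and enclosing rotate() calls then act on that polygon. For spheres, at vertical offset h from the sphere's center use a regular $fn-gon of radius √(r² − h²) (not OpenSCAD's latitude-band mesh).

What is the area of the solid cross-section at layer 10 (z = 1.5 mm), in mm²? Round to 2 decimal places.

432.00 mm²

At z = 1.5 mm: the r=12 cylinder contributes a regular 12-gon of circumradius 12 (area = (12/2)·12.000²·sin(360°/12) = 432.00 mm²); the sphere at (-0.5, -1.5) is not intersected at this z (|z−center|=19.000 > r=8.5); Merging all regions: only the r=12 cylinder is present, so the union is just that shape — area = 432.00 mm². Overall, the cross-section is a single solid region. Net area = 432.00 mm².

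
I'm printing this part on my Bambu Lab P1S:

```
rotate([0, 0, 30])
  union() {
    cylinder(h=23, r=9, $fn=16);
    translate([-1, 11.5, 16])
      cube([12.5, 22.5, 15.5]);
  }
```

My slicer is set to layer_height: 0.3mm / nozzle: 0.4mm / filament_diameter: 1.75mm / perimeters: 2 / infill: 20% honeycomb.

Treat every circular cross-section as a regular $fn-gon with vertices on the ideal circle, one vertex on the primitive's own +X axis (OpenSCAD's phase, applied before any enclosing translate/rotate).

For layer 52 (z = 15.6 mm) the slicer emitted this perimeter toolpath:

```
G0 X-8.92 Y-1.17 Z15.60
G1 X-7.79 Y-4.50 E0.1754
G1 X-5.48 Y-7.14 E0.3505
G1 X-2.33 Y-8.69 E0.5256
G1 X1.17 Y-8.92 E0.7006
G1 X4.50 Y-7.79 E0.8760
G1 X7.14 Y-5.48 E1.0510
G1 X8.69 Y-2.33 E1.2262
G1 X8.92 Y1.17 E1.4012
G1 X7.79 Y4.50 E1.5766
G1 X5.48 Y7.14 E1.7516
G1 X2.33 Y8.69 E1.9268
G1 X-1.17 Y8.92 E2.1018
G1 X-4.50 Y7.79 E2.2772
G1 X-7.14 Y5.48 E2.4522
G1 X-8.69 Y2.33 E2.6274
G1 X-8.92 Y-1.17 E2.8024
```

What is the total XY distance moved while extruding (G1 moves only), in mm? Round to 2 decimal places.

56.17 mm

Sum the Euclidean lengths of each G1 segment: total = 56.17 mm.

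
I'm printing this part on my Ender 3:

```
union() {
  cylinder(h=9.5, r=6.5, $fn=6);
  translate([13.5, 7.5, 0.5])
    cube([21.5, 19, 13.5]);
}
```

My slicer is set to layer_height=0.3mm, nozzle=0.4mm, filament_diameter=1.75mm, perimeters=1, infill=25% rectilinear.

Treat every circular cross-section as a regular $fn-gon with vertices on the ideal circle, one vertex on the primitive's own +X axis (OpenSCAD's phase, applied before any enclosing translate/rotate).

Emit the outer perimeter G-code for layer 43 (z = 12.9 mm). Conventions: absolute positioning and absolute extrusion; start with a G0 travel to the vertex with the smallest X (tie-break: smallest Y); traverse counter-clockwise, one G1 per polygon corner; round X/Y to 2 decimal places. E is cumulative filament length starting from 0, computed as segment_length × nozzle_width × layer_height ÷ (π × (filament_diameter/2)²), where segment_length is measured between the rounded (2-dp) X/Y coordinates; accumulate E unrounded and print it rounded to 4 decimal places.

G0 X13.50 Y7.50 Z12.90
G1 X35.00 Y7.50 E1.0726
G1 X35.00 Y26.50 E2.0206
G1 X13.50 Y26.50 E3.0932
G1 X13.50 Y7.50 E4.0411

At z = 12.9 mm: the cylinder is not intersected at this z (z outside [0, 9.5]); the cube at (13.5, 7.5) is present — its section is the full 21.5×19 rectangle; Taking the union: only the 21.5×19 cube at (13.5, 7.5) is present, so the union is just that shape — 1 connected region. The outline is a single polygon with 4 vertices. Extrusion per mm of travel: 0.4 × 0.3 / (π × 0.875²) = 0.049890. Accumulating E over each segment gives final E = 4.0411.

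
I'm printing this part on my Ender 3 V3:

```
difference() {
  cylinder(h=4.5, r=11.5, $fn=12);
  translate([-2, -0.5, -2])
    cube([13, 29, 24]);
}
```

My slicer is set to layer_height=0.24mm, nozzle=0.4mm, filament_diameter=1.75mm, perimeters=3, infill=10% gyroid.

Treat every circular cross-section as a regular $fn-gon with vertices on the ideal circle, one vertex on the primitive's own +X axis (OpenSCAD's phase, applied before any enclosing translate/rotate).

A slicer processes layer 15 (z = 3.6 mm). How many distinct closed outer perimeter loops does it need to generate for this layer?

1

At z = 3.6 mm: the cylinder: section is a regular 12-gon, circumradius r=11.5; the cube at (-2, -0.5) (footprint 13×29) is included at this height; Taking the first minus the rest: starting from the r=11.5 cylinder, the 13×29 cube at (-2, -0.5) partially overlaps it — only the 127.69 mm² overlap (of its 377.00 mm²) is removed, clipping the outline — 1 connected region. The result has 1 disconnected region.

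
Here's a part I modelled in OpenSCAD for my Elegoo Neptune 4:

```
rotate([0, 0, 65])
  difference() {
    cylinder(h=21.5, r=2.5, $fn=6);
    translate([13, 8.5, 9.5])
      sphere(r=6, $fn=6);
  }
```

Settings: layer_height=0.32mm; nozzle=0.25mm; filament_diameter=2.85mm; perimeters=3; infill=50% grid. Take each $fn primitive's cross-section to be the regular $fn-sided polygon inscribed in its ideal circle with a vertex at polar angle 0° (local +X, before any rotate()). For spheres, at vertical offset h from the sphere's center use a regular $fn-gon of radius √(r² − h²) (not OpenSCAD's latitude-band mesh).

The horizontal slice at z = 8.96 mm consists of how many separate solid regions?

1

At z = 8.96 mm: the r=2.5 cylinder gives a regular 6-gon of circumradius 2.5 (constant along its height); the sphere at (13, 8.5): section is a regular 6-gon, circumradius = √(r²−h²) = √(6²−0.54²) = 5.976; Taking the first minus the rest: starting from the r=2.5 cylinder, the r=6 sphere at (13, 8.5) misses the remaining region (no effect) — 1 connected region; (rotated 65° about Z; rotation is an isometry so areas/perimeters/island counts are preserved). The result has 1 disconnected region.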